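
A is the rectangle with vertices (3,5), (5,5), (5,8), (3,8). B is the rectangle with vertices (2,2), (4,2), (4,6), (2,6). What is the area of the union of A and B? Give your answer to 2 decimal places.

13.00

By inclusion–exclusion:
Individual areas: |A| = 6, |B| = 8.
|A∩B|: x∈[3,4], y∈[5,6] → 1·1 = 1.
|A ∪ B| = 14 − 1 = 13.00.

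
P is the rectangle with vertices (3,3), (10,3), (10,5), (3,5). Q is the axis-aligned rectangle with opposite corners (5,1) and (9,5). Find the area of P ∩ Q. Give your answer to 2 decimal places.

8.00

|P∩Q|: x∈[5,9], y∈[3,5] → 4·2 = 8.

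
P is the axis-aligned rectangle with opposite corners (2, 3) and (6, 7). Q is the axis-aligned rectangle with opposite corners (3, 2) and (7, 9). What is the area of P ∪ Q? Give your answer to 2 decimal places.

By inclusion–exclusion:
Individual areas: |P| = 16, |Q| = 28.
|P∩Q|: x∈[3,6], y∈[3,7] → 3·4 = 12.
|P ∪ Q| = 44 − 12 = 32.00.

32.00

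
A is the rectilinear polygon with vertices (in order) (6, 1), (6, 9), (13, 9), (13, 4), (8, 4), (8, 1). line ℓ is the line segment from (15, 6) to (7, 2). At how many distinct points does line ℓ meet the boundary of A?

The segment meets the boundary at (8,2.5), (11,4), (13,5).

3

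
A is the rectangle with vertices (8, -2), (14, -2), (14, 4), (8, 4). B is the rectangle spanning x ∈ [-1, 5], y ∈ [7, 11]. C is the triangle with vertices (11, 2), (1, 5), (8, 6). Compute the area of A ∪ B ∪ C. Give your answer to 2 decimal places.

72.35

By inclusion–exclusion:
Individual areas: |A| = 36, |B| = 24, |C| = 15.5.
|A∩B| = 0 (no overlap).
|A∩C| = 3.15.
|B∩C| = 0.
|A∩B∩C| = 0.
|A ∪ B ∪ C| = 75.5 − 3.15 + 0 = 72.35.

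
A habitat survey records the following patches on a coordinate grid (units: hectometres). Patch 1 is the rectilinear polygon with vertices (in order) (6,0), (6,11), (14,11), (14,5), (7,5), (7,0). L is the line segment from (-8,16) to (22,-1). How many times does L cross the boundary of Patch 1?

2

The segment meets the boundary at (11.412,5), (6,8.067).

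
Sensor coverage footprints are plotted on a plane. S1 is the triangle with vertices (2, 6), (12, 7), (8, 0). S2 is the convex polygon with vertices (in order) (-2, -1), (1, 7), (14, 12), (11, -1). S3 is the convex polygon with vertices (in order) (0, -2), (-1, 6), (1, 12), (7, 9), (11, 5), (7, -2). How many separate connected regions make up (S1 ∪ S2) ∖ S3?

2

(S1 ∪ S2) ∖ S3 splits into 2 disjoint pieces (area 40.4161, area 3.5156).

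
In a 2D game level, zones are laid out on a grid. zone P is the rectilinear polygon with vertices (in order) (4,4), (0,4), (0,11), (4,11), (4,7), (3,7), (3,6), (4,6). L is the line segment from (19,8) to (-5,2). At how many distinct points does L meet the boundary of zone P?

2

The segment meets the boundary at (3,4), (4,4.25).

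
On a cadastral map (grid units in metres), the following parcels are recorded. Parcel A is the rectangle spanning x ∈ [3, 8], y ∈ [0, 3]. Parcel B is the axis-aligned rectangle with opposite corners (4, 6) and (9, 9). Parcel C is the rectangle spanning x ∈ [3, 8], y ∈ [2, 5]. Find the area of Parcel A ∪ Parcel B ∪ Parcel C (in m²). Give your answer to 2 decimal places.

By inclusion–exclusion:
Individual areas: |Parcel A| = 15, |Parcel B| = 15, |Parcel C| = 15.
|Parcel A∩Parcel B| = 0 (no overlap).
|Parcel A∩Parcel C|: x∈[3,8], y∈[2,3] → 5·1 = 5.
|Parcel B∩Parcel C| = 0 (no overlap).
|Parcel A∩Parcel B∩Parcel C| = 0.
|Parcel A ∪ Parcel B ∪ Parcel C| = 45 − 5 + 0 = 40.00.

40.00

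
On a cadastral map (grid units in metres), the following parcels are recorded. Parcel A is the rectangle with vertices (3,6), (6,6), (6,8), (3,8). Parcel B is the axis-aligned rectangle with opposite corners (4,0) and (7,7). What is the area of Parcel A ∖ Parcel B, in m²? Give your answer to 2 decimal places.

|Parcel A∩Parcel B|: x∈[4,6], y∈[6,7] → 2·1 = 2.
|Parcel A| = 6.
|Parcel A ∖ Parcel B| = |Parcel A| − |Parcel A∩Parcel B| = 6 − 2 = 4.00.

4.00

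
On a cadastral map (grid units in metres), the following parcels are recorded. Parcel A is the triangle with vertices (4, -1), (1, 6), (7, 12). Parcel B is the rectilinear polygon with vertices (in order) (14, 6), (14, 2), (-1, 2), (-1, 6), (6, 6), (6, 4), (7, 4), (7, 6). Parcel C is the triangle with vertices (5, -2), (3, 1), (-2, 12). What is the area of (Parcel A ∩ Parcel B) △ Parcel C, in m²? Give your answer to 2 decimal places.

15.54

|Parcel A ∩ Parcel B| = 13.1868.
|(Parcel A ∩ Parcel B) ∩ Parcel C| = 0.5714.
|(Parcel A ∩ Parcel B) △ Parcel C| = 13.1868 + 3.5 − 1.1429 = 15.54.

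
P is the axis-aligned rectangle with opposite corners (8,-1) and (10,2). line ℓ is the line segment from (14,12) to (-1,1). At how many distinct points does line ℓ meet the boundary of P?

The segment lies entirely outside P and never meets its boundary.

0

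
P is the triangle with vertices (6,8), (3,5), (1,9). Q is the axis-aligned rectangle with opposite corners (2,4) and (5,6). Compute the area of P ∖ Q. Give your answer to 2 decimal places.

8.25

|P| = 9, |P∩Q| = 0.75.
|P ∖ Q| = |P| − |P∩Q| = 9 − 0.75 = 8.25.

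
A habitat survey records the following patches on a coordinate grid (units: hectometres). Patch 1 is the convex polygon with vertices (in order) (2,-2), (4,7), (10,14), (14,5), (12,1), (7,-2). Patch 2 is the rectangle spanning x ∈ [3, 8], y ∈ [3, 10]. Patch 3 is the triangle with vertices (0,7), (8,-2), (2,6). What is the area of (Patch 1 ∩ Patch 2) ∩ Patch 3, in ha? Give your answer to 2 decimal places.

0.58

The region (Patch 1 ∩ Patch 2) ∩ Patch 3 is the polygon with vertices (3.556,3), (3.2,3.4), (3.371,4.171), (4.25,3).
By the shoelace formula its area is 0.58.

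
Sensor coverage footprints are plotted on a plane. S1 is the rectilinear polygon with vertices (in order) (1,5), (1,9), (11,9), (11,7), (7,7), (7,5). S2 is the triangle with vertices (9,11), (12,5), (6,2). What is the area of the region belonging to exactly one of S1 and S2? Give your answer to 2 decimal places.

|S1| = 32, |S2| = 22.5, |S1∩S2| = 5.
|S1 △ S2| = |S1| + |S2| − 2·|S1∩S2| = 32 + 22.5 − 10 = 44.50.

44.50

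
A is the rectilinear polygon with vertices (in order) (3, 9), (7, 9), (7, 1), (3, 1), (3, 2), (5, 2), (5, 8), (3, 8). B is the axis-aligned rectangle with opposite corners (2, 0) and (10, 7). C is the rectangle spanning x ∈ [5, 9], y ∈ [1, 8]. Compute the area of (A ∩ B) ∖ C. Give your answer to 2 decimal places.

|A ∩ B| = 14.
|(A ∩ B) ∩ C| = 12.
|(A ∩ B) ∖ C| = 14 − 12 = 2.00.

2.00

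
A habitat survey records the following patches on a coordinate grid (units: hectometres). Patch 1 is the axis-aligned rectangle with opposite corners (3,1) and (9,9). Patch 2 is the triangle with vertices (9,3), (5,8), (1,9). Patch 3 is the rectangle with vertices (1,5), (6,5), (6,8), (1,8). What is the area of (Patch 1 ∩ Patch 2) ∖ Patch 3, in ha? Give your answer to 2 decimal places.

2.75

|Patch 1 ∩ Patch 2| = 7.
|(Patch 1 ∩ Patch 2) ∩ Patch 3| = 4.25.
|(Patch 1 ∩ Patch 2) ∖ Patch 3| = 7 − 4.25 = 2.75.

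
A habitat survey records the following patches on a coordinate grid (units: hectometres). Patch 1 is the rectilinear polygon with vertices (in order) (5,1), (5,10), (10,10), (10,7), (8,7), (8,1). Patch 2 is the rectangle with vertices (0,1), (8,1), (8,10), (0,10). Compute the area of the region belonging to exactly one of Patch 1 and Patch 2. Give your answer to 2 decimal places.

51.00

|Patch 1| = 33, |Patch 2| = 72, |Patch 1∩Patch 2| = 27.
|Patch 1 △ Patch 2| = |Patch 1| + |Patch 2| − 2·|Patch 1∩Patch 2| = 33 + 72 − 54 = 51.00.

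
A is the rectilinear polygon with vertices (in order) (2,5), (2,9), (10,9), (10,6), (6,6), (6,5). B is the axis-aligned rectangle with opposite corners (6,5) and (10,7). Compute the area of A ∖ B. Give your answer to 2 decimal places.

|A| = 28, |A∩B| = 4.
|A ∖ B| = |A| − |A∩B| = 28 − 4 = 24.00.

24.00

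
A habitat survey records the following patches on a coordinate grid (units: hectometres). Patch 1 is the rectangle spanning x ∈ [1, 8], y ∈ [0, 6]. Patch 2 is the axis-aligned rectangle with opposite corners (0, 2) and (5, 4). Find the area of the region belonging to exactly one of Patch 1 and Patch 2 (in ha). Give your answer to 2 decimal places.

36.00

|Patch 1∩Patch 2|: x∈[1,5], y∈[2,4] → 4·2 = 8.
|Patch 1 △ Patch 2| = |Patch 1| + |Patch 2| − 2·|Patch 1∩Patch 2| = 42 + 10 − 16 = 36.00.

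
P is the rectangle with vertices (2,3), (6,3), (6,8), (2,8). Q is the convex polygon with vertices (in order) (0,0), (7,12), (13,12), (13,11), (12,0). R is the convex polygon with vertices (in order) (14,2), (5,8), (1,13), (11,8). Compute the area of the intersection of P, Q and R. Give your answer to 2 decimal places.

0.33

The intersection is the polygon with vertices (6,7.333), (5,8), (6,8).
By the shoelace formula its area is 0.33.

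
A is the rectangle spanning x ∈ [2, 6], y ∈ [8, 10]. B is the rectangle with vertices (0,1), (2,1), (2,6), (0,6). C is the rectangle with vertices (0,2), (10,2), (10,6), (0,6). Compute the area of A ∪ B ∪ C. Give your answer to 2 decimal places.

50.00

By inclusion–exclusion:
Individual areas: |A| = 8, |B| = 10, |C| = 40.
|A∩B| = 0 (no overlap).
|A∩C| = 0 (no overlap).
|B∩C|: x∈[0,2], y∈[2,6] → 2·4 = 8.
|A∩B∩C| = 0.
|A ∪ B ∪ C| = 58 − 8 + 0 = 50.00.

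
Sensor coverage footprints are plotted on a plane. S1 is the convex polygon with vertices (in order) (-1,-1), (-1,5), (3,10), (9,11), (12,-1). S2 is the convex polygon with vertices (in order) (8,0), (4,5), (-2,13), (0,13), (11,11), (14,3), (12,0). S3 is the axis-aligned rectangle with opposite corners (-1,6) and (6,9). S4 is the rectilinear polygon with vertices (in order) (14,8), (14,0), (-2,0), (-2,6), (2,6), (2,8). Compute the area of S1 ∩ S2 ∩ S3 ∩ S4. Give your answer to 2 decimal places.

6.96

The intersection is the polygon with vertices (6,6), (3.25,6), (2,7.667), (2,8), (6,8).
By the shoelace formula its area is 6.96.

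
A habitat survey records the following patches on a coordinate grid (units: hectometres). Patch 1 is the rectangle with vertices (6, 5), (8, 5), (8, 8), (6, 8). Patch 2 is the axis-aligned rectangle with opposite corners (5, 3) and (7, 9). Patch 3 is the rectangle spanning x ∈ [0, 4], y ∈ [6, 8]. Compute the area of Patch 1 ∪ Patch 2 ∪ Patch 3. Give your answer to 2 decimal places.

By inclusion–exclusion:
Individual areas: |Patch 1| = 6, |Patch 2| = 12, |Patch 3| = 8.
|Patch 1∩Patch 2|: x∈[6,7], y∈[5,8] → 1·3 = 3.
|Patch 1∩Patch 3| = 0 (no overlap).
|Patch 2∩Patch 3| = 0 (no overlap).
|Patch 1∩Patch 2∩Patch 3| = 0.
|Patch 1 ∪ Patch 2 ∪ Patch 3| = 26 − 3 + 0 = 23.00.

23.00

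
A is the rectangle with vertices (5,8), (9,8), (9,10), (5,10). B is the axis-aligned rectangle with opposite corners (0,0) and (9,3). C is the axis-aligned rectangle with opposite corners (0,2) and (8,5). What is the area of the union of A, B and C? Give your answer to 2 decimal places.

By inclusion–exclusion:
Individual areas: |A| = 8, |B| = 27, |C| = 24.
|A∩B| = 0 (no overlap).
|A∩C| = 0 (no overlap).
|B∩C|: x∈[0,8], y∈[2,3] → 8·1 = 8.
|A∩B∩C| = 0.
|A ∪ B ∪ C| = 59 − 8 + 0 = 51.00.

51.00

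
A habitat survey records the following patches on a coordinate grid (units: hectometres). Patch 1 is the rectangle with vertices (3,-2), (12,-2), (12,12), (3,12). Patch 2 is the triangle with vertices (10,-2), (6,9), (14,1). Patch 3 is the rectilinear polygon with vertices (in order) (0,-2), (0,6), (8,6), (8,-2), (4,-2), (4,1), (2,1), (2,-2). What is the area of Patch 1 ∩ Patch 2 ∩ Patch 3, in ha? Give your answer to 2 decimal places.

1.14

The intersection is the polygon with vertices (7.091,6), (8,6), (8,3.5).
By the shoelace formula its area is 1.14.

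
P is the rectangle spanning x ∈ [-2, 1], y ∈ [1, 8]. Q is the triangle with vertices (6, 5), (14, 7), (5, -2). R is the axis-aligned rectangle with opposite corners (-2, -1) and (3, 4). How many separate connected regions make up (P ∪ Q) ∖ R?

(P ∪ Q) ∖ R splits into 2 disjoint pieces (area 12, area 27).

2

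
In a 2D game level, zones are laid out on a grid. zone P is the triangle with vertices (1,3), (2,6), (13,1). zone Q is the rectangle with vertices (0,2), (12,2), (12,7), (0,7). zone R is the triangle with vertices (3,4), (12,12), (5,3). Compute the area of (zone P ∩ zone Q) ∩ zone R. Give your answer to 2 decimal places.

The region (zone P ∩ zone Q) ∩ zone R is the polygon with vertices (5.94,4.209), (5,3), (3,4), (4.15,5.023).
By the shoelace formula its area is 3.06.

3.06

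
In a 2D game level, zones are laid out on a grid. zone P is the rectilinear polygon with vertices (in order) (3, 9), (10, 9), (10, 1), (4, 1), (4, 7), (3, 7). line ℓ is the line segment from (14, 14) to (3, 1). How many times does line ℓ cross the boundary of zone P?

The segment meets the boundary at (4,2.182), (9.769,9).

2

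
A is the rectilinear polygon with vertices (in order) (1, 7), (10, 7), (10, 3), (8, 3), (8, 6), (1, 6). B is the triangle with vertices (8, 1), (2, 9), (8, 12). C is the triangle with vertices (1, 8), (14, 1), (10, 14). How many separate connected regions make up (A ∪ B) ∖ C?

2

(A ∪ B) ∖ C splits into 2 disjoint pieces (area 0.3056, area 10.6387).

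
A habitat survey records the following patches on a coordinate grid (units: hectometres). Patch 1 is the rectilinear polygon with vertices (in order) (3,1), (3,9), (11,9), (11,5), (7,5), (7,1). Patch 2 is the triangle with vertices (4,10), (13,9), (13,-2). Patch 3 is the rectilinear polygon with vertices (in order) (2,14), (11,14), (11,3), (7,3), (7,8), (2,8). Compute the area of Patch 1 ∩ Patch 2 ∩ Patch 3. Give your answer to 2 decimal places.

The intersection is the polygon with vertices (11,5), (7.75,5), (7,6), (7,8), (5.5,8), (4.75,9), (11,9).
By the shoelace formula its area is 17.50.

17.50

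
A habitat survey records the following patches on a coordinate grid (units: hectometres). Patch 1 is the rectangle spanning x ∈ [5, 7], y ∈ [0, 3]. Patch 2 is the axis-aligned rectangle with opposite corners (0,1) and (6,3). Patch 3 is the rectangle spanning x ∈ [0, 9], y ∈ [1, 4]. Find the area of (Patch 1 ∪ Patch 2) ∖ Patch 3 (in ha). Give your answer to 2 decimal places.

|Patch 1 ∪ Patch 2| = 16.
|(Patch 1 ∪ Patch 2) ∩ Patch 3| = 14.
|(Patch 1 ∪ Patch 2) ∖ Patch 3| = 16 − 14 = 2.00.

2.00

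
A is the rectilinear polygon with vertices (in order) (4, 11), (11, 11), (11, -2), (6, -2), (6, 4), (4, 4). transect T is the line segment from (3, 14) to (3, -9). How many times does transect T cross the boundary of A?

The segment lies entirely outside A and never meets its boundary.

0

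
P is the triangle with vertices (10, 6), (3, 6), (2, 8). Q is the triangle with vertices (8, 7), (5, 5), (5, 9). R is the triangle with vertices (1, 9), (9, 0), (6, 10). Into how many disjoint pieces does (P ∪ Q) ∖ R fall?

(P ∪ Q) ∖ R splits into 2 disjoint pieces (area 0.5714, area 1.8178).

2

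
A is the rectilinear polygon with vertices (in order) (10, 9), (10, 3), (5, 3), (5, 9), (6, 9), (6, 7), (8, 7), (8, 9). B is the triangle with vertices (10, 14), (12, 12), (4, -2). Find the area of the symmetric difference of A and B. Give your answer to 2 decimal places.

|A| = 26, |B| = 22, |A∩B| = 8.8363.
|A △ B| = |A| + |B| − 2·|A∩B| = 26 + 22 − 17.6726 = 30.33.

30.33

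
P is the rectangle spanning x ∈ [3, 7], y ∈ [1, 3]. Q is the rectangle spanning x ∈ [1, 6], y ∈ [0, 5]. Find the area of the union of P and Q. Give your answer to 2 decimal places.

27.00

By inclusion–exclusion:
Individual areas: |P| = 8, |Q| = 25.
|P∩Q|: x∈[3,6], y∈[1,3] → 3·2 = 6.
|P ∪ Q| = 33 − 6 = 27.00.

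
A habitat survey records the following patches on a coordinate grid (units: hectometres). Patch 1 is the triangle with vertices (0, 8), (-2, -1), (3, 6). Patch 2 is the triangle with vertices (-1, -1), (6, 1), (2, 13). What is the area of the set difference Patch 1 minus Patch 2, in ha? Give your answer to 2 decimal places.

7.43

|Patch 1| = 15.5, |Patch 1∩Patch 2| = 8.0729.
|Patch 1 ∖ Patch 2| = |Patch 1| − |Patch 1∩Patch 2| = 15.5 − 8.0729 = 7.43.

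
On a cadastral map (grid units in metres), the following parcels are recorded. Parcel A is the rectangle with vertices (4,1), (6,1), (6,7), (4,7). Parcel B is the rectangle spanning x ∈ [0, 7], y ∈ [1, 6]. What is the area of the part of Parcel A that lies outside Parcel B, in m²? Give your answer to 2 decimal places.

2.00

|Parcel A∩Parcel B|: x∈[4,6], y∈[1,6] → 2·5 = 10.
|Parcel A| = 12.
|Parcel A ∖ Parcel B| = |Parcel A| − |Parcel A∩Parcel B| = 12 − 10 = 2.00.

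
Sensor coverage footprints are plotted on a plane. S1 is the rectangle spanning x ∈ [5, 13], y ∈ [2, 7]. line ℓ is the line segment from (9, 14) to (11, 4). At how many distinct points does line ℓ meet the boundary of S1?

The segment meets the boundary at (10.4,7).

1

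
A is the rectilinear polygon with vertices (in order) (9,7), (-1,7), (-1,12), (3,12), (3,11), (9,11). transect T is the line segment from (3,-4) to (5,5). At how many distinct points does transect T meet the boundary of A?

The segment lies entirely outside A and never meets its boundary.

0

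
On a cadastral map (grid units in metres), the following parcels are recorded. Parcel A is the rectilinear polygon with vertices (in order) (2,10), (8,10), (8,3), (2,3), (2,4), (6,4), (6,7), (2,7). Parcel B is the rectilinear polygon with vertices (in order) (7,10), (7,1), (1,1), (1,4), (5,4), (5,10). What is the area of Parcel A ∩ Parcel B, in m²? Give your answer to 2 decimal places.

14.00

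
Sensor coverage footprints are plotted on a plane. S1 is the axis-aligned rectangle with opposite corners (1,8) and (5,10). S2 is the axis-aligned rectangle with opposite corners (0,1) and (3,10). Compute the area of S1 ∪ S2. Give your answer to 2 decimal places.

31.00

By inclusion–exclusion:
Individual areas: |S1| = 8, |S2| = 27.
|S1∩S2|: x∈[1,3], y∈[8,10] → 2·2 = 4.
|S1 ∪ S2| = 35 − 4 = 31.00.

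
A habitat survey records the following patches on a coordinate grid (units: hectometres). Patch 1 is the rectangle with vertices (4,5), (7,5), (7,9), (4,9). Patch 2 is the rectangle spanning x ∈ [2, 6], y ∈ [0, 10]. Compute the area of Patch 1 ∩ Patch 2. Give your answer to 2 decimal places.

8.00

|Patch 1∩Patch 2|: x∈[4,6], y∈[5,9] → 2·4 = 8.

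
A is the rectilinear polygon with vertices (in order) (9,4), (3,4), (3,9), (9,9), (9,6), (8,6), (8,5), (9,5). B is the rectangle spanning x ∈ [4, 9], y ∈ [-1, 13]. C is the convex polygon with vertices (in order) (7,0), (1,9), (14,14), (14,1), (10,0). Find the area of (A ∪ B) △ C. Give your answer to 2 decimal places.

90.35

|A ∪ B| = 75.
|(A ∪ B) ∩ C| = 52.5769.
|(A ∪ B) △ C| = 75 + 120.5 − 105.1538 = 90.35.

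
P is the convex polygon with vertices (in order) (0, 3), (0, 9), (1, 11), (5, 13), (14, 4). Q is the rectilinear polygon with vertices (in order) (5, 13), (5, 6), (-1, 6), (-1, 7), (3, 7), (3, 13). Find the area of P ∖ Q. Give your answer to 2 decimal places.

|P| = 85.5, |P∩Q| = 16.
|P ∖ Q| = |P| − |P∩Q| = 85.5 − 16 = 69.50.

69.50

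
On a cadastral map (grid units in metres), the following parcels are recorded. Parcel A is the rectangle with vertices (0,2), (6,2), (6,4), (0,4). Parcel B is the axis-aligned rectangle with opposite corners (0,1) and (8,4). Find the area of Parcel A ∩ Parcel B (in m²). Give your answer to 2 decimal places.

|Parcel A∩Parcel B|: x∈[0,6], y∈[2,4] → 6·2 = 12.

12.00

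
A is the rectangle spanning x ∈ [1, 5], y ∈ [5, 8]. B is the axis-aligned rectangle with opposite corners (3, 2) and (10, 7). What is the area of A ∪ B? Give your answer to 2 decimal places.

By inclusion–exclusion:
Individual areas: |A| = 12, |B| = 35.
|A∩B|: x∈[3,5], y∈[5,7] → 2·2 = 4.
|A ∪ B| = 47 − 4 = 43.00.

43.00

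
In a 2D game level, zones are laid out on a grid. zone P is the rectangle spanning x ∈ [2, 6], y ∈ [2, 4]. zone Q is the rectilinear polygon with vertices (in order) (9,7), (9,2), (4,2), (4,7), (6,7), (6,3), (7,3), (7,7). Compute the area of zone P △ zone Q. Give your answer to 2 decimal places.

|zone P| = 8, |zone Q| = 21, |zone P∩zone Q| = 4.
|zone P △ zone Q| = |zone P| + |zone Q| − 2·|zone P∩zone Q| = 8 + 21 − 8 = 21.00.

21.00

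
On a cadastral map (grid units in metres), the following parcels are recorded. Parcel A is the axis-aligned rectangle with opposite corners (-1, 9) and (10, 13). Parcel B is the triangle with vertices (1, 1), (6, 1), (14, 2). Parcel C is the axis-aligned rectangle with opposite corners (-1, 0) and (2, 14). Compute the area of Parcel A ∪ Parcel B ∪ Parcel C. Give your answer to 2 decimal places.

76.46

By inclusion–exclusion:
Individual areas: |Parcel A| = 44, |Parcel B| = 2.5, |Parcel C| = 42.
|Parcel A∩Parcel B| = 0.
|Parcel A∩Parcel C|: x∈[-1,2], y∈[9,13] → 3·4 = 12.
|Parcel B∩Parcel C| = 0.0385.
|Parcel A∩Parcel B∩Parcel C| = 0.
|Parcel A ∪ Parcel B ∪ Parcel C| = 88.5 − 12.0385 + 0 = 76.46.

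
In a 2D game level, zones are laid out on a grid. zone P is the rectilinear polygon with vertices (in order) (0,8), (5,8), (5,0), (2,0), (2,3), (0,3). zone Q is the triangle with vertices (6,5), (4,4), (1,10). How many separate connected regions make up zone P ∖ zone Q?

2

zone P ∖ zone Q splits into 2 disjoint pieces (area 26.25, area 2).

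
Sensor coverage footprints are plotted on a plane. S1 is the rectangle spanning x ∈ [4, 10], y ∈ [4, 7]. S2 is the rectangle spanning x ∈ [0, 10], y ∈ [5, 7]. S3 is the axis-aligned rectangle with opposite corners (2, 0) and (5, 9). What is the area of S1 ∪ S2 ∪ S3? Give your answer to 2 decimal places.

By inclusion–exclusion:
Individual areas: |S1| = 18, |S2| = 20, |S3| = 27.
|S1∩S2|: x∈[4,10], y∈[5,7] → 6·2 = 12.
|S1∩S3|: x∈[4,5], y∈[4,7] → 1·3 = 3.
|S2∩S3|: x∈[2,5], y∈[5,7] → 3·2 = 6.
|S1∩S2∩S3| = 2.
|S1 ∪ S2 ∪ S3| = 65 − 21 + 2 = 46.00.

46.00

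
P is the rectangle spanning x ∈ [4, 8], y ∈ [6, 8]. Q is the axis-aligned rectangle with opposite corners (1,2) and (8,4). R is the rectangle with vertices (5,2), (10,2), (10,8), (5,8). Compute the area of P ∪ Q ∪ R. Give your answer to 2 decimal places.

40.00

By inclusion–exclusion:
Individual areas: |P| = 8, |Q| = 14, |R| = 30.
|P∩Q| = 0 (no overlap).
|P∩R|: x∈[5,8], y∈[6,8] → 3·2 = 6.
|Q∩R|: x∈[5,8], y∈[2,4] → 3·2 = 6.
|P∩Q∩R| = 0.
|P ∪ Q ∪ R| = 52 − 12 + 0 = 40.00.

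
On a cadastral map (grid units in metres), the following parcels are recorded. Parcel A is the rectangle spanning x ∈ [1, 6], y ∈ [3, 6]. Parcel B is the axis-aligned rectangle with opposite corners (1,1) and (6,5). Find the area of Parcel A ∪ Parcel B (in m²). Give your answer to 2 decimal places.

By inclusion–exclusion:
Individual areas: |Parcel A| = 15, |Parcel B| = 20.
|Parcel A∩Parcel B|: x∈[1,6], y∈[3,5] → 5·2 = 10.
|Parcel A ∪ Parcel B| = 35 − 10 = 25.00.

25.00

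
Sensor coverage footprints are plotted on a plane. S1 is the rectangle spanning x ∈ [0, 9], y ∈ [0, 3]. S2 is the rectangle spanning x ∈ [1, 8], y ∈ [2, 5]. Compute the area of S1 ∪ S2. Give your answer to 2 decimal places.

By inclusion–exclusion:
Individual areas: |S1| = 27, |S2| = 21.
|S1∩S2|: x∈[1,8], y∈[2,3] → 7·1 = 7.
|S1 ∪ S2| = 48 − 7 = 41.00.

41.00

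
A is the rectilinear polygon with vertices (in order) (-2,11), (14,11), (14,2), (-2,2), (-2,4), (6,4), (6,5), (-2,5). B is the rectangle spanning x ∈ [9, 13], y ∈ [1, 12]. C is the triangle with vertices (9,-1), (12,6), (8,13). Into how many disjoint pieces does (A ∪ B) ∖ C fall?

(A ∪ B) ∖ C splits into 2 disjoint pieces (area 35.4821, area 86.1786).

2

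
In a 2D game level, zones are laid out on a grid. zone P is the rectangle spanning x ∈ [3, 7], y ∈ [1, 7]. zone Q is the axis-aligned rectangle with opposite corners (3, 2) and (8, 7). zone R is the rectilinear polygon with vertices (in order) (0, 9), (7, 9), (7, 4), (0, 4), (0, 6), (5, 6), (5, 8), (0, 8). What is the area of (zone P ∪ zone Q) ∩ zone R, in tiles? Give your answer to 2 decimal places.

The region (zone P ∪ zone Q) ∩ zone R is the polygon with vertices (3,6), (5,6), (5,7), (7,7), (7,4), (3,4).
By the shoelace formula its area is 10.00.

10.00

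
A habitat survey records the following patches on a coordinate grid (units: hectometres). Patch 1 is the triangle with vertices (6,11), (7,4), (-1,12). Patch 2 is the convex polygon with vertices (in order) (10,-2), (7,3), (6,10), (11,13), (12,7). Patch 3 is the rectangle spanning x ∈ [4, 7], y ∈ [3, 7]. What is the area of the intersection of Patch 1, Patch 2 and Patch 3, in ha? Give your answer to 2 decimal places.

The intersection is the polygon with vertices (6.833,4.167), (6.429,7), (6.571,7), (7,4).
By the shoelace formula its area is 0.42.

0.42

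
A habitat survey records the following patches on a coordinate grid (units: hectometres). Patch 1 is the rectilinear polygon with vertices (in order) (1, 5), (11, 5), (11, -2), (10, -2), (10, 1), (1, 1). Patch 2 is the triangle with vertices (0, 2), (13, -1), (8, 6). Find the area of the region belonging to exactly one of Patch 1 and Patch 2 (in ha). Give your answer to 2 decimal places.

|Patch 1| = 43, |Patch 2| = 38, |Patch 1∩Patch 2| = 30.2339.
|Patch 1 △ Patch 2| = |Patch 1| + |Patch 2| − 2·|Patch 1∩Patch 2| = 43 + 38 − 60.4678 = 20.53.

20.53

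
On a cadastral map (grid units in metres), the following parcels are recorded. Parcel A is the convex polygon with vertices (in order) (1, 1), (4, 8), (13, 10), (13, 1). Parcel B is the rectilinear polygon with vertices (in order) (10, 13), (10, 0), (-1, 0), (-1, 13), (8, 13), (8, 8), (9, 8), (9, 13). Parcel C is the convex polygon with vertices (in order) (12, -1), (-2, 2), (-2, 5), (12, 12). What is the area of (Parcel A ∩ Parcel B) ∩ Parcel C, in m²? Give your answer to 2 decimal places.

55.23

|Parcel A ∩ Parcel B| = 55.5.
|(Parcel A ∩ Parcel B) ∩ Parcel C| = 55.23.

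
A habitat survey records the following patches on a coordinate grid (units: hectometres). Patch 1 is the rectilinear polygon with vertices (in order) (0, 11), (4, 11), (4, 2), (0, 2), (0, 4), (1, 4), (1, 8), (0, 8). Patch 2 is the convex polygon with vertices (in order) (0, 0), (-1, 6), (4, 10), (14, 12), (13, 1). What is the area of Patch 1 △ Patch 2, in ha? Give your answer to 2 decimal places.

|Patch 1| = 32, |Patch 2| = 134, |Patch 1∩Patch 2| = 22.4.
|Patch 1 △ Patch 2| = |Patch 1| + |Patch 2| − 2·|Patch 1∩Patch 2| = 32 + 134 − 44.8 = 121.20.

121.20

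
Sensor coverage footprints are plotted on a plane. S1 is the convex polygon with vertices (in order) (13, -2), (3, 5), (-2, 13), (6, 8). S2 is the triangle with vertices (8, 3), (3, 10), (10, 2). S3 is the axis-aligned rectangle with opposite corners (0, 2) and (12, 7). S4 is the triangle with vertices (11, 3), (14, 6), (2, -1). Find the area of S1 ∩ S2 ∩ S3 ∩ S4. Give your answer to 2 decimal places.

The intersection is the polygon with vertices (8.461,2.769), (9.034,3.103), (9.65,2.4), (9.412,2.294).
By the shoelace formula its area is 0.41.

0.41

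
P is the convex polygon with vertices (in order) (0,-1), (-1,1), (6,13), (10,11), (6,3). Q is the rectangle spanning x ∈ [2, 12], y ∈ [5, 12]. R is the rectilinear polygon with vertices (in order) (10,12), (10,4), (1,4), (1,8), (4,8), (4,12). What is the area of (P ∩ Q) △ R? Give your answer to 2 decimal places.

25.45

|P ∩ Q| = 35.994.
|(P ∩ Q) ∩ R| = 35.2738.
|(P ∩ Q) △ R| = 35.994 + 60 − 70.5476 = 25.45.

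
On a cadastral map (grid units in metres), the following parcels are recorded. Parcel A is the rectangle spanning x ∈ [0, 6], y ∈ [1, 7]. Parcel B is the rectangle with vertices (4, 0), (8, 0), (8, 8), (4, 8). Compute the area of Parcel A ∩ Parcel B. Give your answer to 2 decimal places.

12.00

|Parcel A∩Parcel B|: x∈[4,6], y∈[1,7] → 2·6 = 12.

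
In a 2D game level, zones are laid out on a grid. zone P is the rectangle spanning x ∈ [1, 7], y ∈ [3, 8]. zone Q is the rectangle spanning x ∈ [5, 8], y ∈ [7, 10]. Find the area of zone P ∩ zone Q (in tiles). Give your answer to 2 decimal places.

2.00

|zone P∩zone Q|: x∈[5,7], y∈[7,8] → 2·1 = 2.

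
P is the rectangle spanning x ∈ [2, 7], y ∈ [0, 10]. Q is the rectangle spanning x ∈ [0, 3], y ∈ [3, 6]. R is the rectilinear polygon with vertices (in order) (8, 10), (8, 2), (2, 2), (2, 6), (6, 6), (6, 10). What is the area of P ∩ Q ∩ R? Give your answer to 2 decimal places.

The intersection is the polygon with vertices (3,6), (3,3), (2,3), (2,6).
By the shoelace formula its area is 3.00.

3.00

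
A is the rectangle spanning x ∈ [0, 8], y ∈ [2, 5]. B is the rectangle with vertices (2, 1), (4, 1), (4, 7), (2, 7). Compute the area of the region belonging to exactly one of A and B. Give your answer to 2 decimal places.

24.00

|A∩B|: x∈[2,4], y∈[2,5] → 2·3 = 6.
|A △ B| = |A| + |B| − 2·|A∩B| = 24 + 12 − 12 = 24.00.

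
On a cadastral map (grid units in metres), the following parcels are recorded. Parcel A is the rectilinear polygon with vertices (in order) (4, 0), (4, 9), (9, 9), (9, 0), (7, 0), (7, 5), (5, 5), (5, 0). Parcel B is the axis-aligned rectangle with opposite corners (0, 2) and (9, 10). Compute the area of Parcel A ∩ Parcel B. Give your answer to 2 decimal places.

The intersection is the polygon with vertices (4,9), (9,9), (9,2), (7,2), (7,5), (5,5), (5,2), (4,2).
By the shoelace formula its area is 29.00.

29.00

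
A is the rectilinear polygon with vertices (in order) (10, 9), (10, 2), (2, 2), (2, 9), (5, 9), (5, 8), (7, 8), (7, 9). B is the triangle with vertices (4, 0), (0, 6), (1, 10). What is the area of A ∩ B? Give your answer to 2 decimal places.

2.93

The intersection is the polygon with vertices (2.667,2), (2,3), (2,6.667), (3.4,2).
By the shoelace formula its area is 2.93.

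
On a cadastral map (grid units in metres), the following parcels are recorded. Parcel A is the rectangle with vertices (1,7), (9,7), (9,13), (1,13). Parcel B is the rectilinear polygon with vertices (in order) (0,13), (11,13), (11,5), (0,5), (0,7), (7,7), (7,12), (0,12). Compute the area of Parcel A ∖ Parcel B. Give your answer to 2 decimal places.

|Parcel A| = 48, |Parcel A∩Parcel B| = 18.
|Parcel A ∖ Parcel B| = |Parcel A| − |Parcel A∩Parcel B| = 48 − 18 = 30.00.

30.00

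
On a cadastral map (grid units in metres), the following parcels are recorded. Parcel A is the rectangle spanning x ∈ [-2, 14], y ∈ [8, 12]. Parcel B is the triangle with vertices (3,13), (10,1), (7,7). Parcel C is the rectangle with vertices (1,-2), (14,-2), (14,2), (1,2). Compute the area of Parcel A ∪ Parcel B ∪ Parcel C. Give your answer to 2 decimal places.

By inclusion–exclusion:
Individual areas: |Parcel A| = 64, |Parcel B| = 3, |Parcel C| = 52.
|Parcel A∩Parcel B| = 1.
|Parcel A∩Parcel C| = 0 (no overlap).
|Parcel B∩Parcel C| = 0.0417.
|Parcel A∩Parcel B∩Parcel C| = 0.
|Parcel A ∪ Parcel B ∪ Parcel C| = 119 − 1.0417 + 0 = 117.96.

117.96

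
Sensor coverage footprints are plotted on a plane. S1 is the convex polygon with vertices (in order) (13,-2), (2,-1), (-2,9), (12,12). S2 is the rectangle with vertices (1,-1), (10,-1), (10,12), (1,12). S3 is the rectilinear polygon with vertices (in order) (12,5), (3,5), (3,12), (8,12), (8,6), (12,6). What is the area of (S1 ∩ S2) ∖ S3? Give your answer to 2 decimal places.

|S1 ∩ S2| = 103.2143.
|(S1 ∩ S2) ∩ S3| = 30.0357.
|(S1 ∩ S2) ∖ S3| = 103.2143 − 30.0357 = 73.18.

73.18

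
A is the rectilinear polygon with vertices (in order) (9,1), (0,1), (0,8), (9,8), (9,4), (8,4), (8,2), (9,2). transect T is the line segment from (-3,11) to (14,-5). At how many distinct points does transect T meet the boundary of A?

The segment meets the boundary at (7.625,1), (0.188,8).

2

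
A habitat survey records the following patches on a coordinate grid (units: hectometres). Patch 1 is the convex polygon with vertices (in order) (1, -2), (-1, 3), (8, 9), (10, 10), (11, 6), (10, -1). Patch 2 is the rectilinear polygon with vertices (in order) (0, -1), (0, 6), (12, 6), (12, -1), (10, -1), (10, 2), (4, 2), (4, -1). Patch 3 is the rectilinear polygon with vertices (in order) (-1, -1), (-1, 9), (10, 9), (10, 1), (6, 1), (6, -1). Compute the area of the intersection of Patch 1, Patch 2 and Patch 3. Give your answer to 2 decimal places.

47.47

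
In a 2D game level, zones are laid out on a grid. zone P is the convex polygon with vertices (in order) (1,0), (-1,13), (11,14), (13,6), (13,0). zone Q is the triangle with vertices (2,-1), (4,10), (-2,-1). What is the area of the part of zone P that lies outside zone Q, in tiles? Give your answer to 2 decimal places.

155.13

|zone P| = 169, |zone P∩zone Q| = 13.8741.
|zone P ∖ zone Q| = |zone P| − |zone P∩zone Q| = 169 − 13.8741 = 155.13.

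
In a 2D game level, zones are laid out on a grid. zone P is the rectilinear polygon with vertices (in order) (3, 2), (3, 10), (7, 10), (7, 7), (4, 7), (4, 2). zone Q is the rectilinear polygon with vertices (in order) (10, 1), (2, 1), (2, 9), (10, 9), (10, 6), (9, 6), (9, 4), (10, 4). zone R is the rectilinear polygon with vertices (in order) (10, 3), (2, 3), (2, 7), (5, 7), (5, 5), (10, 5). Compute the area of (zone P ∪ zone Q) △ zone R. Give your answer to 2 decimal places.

|zone P ∪ zone Q| = 66.
|(zone P ∪ zone Q) ∩ zone R| = 21.
|(zone P ∪ zone Q) △ zone R| = 66 + 22 − 42 = 46.00.

46.00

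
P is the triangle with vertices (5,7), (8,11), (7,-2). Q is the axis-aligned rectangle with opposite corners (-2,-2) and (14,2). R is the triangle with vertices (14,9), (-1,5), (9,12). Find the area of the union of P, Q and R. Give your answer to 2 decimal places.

By inclusion–exclusion:
Individual areas: |P| = 17.5, |Q| = 64, |R| = 32.5.
|P∩Q| = 2.3932.
|P∩R| = 5.4743.
|Q∩R| = 0.
|P∩Q∩R| = 0.
|P ∪ Q ∪ R| = 114 − 7.8675 + 0 = 106.13.

106.13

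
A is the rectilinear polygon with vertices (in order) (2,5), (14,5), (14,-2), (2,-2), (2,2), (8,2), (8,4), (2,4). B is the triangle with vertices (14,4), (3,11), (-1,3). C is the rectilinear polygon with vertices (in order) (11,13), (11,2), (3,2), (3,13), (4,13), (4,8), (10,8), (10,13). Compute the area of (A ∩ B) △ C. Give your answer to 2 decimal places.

|A ∩ B| = 12.4143.
|(A ∩ B) ∩ C| = 8.9.
|(A ∩ B) △ C| = 12.4143 + 58 − 17.8 = 52.61.

52.61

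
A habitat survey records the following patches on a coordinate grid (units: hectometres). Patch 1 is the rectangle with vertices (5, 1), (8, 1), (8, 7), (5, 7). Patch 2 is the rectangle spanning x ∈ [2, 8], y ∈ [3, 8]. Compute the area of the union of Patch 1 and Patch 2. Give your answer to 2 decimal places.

36.00

By inclusion–exclusion:
Individual areas: |Patch 1| = 18, |Patch 2| = 30.
|Patch 1∩Patch 2|: x∈[5,8], y∈[3,7] → 3·4 = 12.
|Patch 1 ∪ Patch 2| = 48 − 12 = 36.00.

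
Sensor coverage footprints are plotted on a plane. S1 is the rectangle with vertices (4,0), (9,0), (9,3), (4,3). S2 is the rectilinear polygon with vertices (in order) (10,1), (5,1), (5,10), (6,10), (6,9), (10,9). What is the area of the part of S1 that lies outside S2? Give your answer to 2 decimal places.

|S1| = 15, |S1∩S2| = 8.
|S1 ∖ S2| = |S1| − |S1∩S2| = 15 − 8 = 7.00.

7.00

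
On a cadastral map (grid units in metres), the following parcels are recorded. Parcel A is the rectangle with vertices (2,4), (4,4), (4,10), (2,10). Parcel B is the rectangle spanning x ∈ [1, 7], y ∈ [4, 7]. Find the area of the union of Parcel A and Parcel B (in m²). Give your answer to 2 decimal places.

By inclusion–exclusion:
Individual areas: |Parcel A| = 12, |Parcel B| = 18.
|Parcel A∩Parcel B|: x∈[2,4], y∈[4,7] → 2·3 = 6.
|Parcel A ∪ Parcel B| = 30 − 6 = 24.00.

24.00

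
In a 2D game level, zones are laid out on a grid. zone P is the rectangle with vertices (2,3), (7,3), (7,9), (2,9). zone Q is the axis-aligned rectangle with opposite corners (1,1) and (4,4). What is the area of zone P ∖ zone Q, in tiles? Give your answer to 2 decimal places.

|zone P∩zone Q|: x∈[2,4], y∈[3,4] → 2·1 = 2.
|zone P| = 30.
|zone P ∖ zone Q| = |zone P| − |zone P∩zone Q| = 30 − 2 = 28.00.

28.00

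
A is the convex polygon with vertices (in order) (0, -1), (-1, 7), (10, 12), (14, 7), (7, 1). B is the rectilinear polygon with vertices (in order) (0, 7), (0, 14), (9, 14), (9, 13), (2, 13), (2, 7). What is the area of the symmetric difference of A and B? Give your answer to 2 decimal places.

|A| = 111.5, |B| = 21, |A∩B| = 1.8182.
|A △ B| = |A| + |B| − 2·|A∩B| = 111.5 + 21 − 3.6364 = 128.86.

128.86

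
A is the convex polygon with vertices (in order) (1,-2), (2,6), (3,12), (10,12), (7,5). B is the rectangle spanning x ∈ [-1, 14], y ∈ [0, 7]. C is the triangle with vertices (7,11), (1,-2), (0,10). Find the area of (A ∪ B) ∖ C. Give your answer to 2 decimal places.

|A ∪ B| = 138.1905.
|(A ∪ B) ∩ C| = 34.688.
|(A ∪ B) ∖ C| = 138.1905 − 34.688 = 103.50.

103.50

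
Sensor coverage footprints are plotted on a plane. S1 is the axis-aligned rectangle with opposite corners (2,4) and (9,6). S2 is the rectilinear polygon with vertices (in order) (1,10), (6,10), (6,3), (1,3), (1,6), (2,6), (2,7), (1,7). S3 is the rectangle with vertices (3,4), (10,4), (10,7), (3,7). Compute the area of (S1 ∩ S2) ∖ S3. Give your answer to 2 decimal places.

2.00

|S1 ∩ S2| = 8.
|(S1 ∩ S2) ∩ S3| = 6.
|(S1 ∩ S2) ∖ S3| = 8 − 6 = 2.00.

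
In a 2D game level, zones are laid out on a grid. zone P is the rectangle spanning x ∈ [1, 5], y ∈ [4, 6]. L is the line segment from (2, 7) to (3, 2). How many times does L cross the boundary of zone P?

2

The segment meets the boundary at (2.6,4), (2.2,6).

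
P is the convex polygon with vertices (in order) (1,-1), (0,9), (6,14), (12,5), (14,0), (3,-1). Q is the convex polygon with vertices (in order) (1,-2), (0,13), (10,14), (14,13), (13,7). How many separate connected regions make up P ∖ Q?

3

P ∖ Q splits into 3 disjoint pieces (area 1.0947, area 0.1591, area 36.1944).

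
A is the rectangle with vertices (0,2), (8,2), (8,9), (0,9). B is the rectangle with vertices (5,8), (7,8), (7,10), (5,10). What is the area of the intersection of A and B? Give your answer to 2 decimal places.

2.00

|A∩B|: x∈[5,7], y∈[8,9] → 2·1 = 2.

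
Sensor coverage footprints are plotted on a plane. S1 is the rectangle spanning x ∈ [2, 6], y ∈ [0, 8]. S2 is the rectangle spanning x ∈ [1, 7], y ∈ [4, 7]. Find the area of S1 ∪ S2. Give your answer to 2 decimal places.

38.00

By inclusion–exclusion:
Individual areas: |S1| = 32, |S2| = 18.
|S1∩S2|: x∈[2,6], y∈[4,7] → 4·3 = 12.
|S1 ∪ S2| = 50 − 12 = 38.00.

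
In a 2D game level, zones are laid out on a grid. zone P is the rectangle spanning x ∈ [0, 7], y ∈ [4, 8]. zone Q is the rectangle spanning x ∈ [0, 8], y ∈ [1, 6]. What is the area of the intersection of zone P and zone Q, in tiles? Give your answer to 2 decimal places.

|zone P∩zone Q|: x∈[0,7], y∈[4,6] → 7·2 = 14.

14.00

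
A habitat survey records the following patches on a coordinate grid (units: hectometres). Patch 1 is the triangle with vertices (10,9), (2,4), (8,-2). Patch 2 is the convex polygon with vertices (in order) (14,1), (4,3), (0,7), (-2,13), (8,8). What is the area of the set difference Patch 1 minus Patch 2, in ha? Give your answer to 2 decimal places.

|Patch 1| = 39, |Patch 1∩Patch 2| = 23.0929.
|Patch 1 ∖ Patch 2| = |Patch 1| − |Patch 1∩Patch 2| = 39 − 23.0929 = 15.91.

15.91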